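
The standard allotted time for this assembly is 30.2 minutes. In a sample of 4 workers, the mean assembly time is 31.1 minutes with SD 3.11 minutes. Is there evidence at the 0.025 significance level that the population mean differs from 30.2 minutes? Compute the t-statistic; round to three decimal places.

H0: μ = 30.2; H1: μ ≠ 30.2 (one-sample t-test, two-sided).
t = (x̄ − μ₀)/(s/√n) = (31.1 − 30.2)/(3.11/√4) = 0.579
df = n − 1 = 3
Two-sided p-value ≈ 0.6033
Since p ≈ 0.6033 > α = 0.025, fail to reject H0; the evidence is not statistically significant.

0.579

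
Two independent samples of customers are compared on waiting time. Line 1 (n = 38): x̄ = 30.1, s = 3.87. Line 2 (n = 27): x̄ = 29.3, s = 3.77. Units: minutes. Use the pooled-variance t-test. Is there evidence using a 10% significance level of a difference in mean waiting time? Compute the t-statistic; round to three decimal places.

0.830

Let group 1 = line 1, group 2 = line 2. H0: μ_1 = μ_2; H1: μ_1 ≠ μ_2 (two-sample pooled-variance t-test, two-sided).
s_p² = [(38−1)·3.87² + (27−1)·3.77²]/(38+27−2) = 14.6616
t = (30.1 − 29.3)/√[14.6616·(1/38 + 1/27)] = 0.830
df = n₁ + n₂ − 2 = 63
Two-sided p-value ≈ 0.410
Since p ≈ 0.410 > α = 0.1, fail to reject H0; the data do not provide sufficient evidence against H0.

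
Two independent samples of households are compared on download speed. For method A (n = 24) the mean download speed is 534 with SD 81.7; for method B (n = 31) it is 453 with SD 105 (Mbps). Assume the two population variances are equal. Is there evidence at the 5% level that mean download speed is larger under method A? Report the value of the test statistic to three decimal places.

3.117

Let group 1 = method A, group 2 = method B. H0: μ_1 = μ_2; H1: μ_1 > μ_2 (two-sample pooled-variance t-test, right-tailed).
s_p² = [(24−1)·81.7² + (31−1)·105²]/(24+31−2) = 9137.22
t = (534 − 453)/√[9137.22·(1/24 + 1/31)] = 3.117
df = n₁ + n₂ − 2 = 53
p-value = P(T ≥ 3.117) ≈ 0.001
Since p ≈ 0.001 < α = 0.05, reject H0; the evidence is statistically significant.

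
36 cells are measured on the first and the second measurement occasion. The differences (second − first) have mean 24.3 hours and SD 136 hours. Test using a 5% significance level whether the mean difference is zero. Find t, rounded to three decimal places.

H0: μ_d = 0; H1: μ_d ≠ 0 (paired t-test on the differences, two-sided).
t = d̄/(s_d/√n) = 24.3/(136/√36) = 1.072
df = n − 1 = 35
Two-sided p-value ≈ 0.291
Since p ≈ 0.291 > α = 0.05, fail to reject H0; the data do not provide sufficient evidence against H0.

1.072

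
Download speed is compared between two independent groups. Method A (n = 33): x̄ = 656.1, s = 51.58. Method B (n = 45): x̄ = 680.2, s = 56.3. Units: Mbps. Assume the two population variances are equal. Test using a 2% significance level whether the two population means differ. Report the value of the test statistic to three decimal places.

-1.934

Let group 1 = method A, group 2 = method B. H0: μ_1 = μ_2; H1: μ_1 ≠ μ_2 (two-sample pooled-variance t-test, two-sided).
s_p² = [(33−1)·51.58² + (45−1)·56.3²]/(33+45−2) = 2955.29
t = (656.1 − 680.2)/√[2955.29·(1/33 + 1/45)] = -1.934
df = n₁ + n₂ − 2 = 76
Two-sided p-value ≈ 0.0568
Since p ≈ 0.0568 > α = 0.02, fail to reject H0; the data do not provide sufficient evidence against H0.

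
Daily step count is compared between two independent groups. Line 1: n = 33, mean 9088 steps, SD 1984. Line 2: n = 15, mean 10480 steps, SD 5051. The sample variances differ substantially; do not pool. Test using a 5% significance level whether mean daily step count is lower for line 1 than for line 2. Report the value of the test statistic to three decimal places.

-1.032

Let group 1 = line 1, group 2 = line 2. H0: μ_1 = μ_2; H1: μ_1 < μ_2 (Welch's two-sample t-test, left-tailed).
t = (x̄_1 − x̄_2)/√(s_1²/n_1 + s_2²/n_2) = (9088 − 10480)/√(1984²/33 + 5051²/15) = -1.032
Welch–Satterthwaite df ≈ 16.00
p-value = P(T ≤ -1.032) ≈ 0.159
Since p ≈ 0.159 > α = 0.05, fail to reject H0; the data do not provide sufficient evidence against H0.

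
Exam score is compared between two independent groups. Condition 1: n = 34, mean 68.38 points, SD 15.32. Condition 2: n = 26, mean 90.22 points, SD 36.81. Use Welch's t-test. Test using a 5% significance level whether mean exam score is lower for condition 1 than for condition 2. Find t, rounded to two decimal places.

Let group 1 = condition 1, group 2 = condition 2. H0: μ_1 = μ_2; H1: μ_1 < μ_2 (Welch's two-sample t-test, left-tailed).
t = (x̄_1 − x̄_2)/√(s_1²/n_1 + s_2²/n_2) = (68.38 − 90.22)/√(15.32²/34 + 36.81²/26) = -2.84
Welch–Satterthwaite df ≈ 31.64
p-value = P(T ≤ -2.84) ≈ 0.0039
Since p ≈ 0.0039 < α = 0.05, reject H0; the data support H1.

-2.84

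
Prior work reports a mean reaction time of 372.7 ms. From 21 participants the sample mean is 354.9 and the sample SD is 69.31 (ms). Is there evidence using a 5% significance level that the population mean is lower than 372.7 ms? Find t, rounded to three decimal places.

-1.177

H0: μ = 372.7; H1: μ < 372.7 (one-sample t-test, left-tailed).
t = (x̄ − μ₀)/(s/√n) = (354.9 − 372.7)/(69.31/√21) = -1.177
df = n − 1 = 20
p-value = P(T ≤ -1.177) ≈ 0.1265
Since p ≈ 0.1265 > α = 0.05, fail to reject H0; the evidence is not statistically significant.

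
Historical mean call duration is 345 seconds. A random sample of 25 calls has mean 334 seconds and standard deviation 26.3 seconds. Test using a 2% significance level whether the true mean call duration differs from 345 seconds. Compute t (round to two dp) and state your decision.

H0: μ = 345; H1: μ ≠ 345 (one-sample t-test, two-sided).
t = (x̄ − μ₀)/(s/√n) = (334 − 345)/(26.3/√25) = -2.09
df = n − 1 = 24
Two-sided p-value ≈ 0.0473
Since p ≈ 0.0473 > α = 0.02, fail to reject H0; the evidence is not statistically significant.

t = -2.09; fail to reject H0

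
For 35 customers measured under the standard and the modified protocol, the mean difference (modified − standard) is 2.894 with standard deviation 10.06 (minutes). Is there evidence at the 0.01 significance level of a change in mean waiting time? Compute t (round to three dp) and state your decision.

t = 1.702; fail to reject H0

H0: μ_d = 0; H1: μ_d ≠ 0 (paired t-test on the differences, two-sided).
t = d̄/(s_d/√n) = 2.894/(10.06/√35) = 1.702
df = n − 1 = 34
Two-sided p-value ≈ 0.0979
Since p ≈ 0.0979 > α = 0.01, fail to reject H0; the evidence is not statistically significant.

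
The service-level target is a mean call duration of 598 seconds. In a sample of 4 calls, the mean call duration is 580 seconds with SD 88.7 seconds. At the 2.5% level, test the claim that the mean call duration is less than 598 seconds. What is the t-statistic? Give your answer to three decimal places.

-0.406

H0: μ = 598; H1: μ < 598 (one-sample t-test, left-tailed).
t = (x̄ − μ₀)/(s/√n) = (580 − 598)/(88.7/√4) = -0.406
df = n − 1 = 3
p-value = P(T ≤ -0.406) ≈ 0.356
Since p ≈ 0.356 > α = 0.025, fail to reject H0; the evidence is not statistically significant.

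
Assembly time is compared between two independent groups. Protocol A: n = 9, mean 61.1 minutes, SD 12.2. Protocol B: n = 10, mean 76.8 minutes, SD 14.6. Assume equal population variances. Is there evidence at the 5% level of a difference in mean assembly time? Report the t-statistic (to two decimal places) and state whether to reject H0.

t = -2.53; reject H0

Let group 1 = protocol A, group 2 = protocol B. H0: μ_1 = μ_2; H1: μ_1 ≠ μ_2 (two-sample pooled-variance t-test, two-sided).
s_p² = [(9−1)·12.2² + (10−1)·14.6²]/(9+10−2) = 182.892
t = (61.1 − 76.8)/√[182.892·(1/9 + 1/10)] = -2.53
df = n₁ + n₂ − 2 = 17
Two-sided p-value ≈ 0.0217
Since p ≈ 0.0217 < α = 0.05, reject H0; the data support H1.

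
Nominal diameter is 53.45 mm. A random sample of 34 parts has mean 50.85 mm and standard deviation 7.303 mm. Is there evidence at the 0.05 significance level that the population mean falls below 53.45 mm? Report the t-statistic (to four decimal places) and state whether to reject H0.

H0: μ = 53.45; H1: μ < 53.45 (one-sample t-test, left-tailed).
t = (x̄ − μ₀)/(s/√n) = (50.85 − 53.45)/(7.303/√34) = -2.0759
df = n − 1 = 33
p-value = P(T ≤ -2.0759) ≈ 0.0229
Since p ≈ 0.0229 < α = 0.05, reject H0; the evidence is statistically significant.

t = -2.0759; reject H0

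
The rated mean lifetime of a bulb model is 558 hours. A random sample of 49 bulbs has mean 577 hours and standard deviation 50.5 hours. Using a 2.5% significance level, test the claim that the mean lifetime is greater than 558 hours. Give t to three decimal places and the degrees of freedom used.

t = 2.634, df = 48

H0: μ = 558; H1: μ > 558 (one-sample t-test, right-tailed).
t = (x̄ − μ₀)/(s/√n) = (577 − 558)/(50.5/√49) = 2.634
df = n − 1 = 48
p-value = P(T ≥ 2.634) ≈ 0.0057
Since p ≈ 0.0057 < α = 0.025, reject H0; the evidence is statistically significant.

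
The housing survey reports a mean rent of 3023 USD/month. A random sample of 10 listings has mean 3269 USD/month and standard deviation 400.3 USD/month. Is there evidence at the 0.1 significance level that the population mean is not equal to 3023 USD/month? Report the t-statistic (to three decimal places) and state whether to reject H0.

t = 1.943; reject H0

H0: μ = 3023; H1: μ ≠ 3023 (one-sample t-test, two-sided).
t = (x̄ − μ₀)/(s/√n) = (3269 − 3023)/(400.3/√10) = 1.943
df = n − 1 = 9
Two-sided p-value ≈ 0.084
Since p ≈ 0.084 < α = 0.1, reject H0; the data support H1.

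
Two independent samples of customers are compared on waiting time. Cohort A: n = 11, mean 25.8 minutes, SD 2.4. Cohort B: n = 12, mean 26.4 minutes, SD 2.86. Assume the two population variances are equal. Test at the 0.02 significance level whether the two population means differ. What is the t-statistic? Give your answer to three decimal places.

-0.542

Let group 1 = cohort A, group 2 = cohort B. H0: μ_1 = μ_2; H1: μ_1 ≠ μ_2 (two-sample pooled-variance t-test, two-sided).
s_p² = [(11−1)·2.4² + (12−1)·2.86²]/(11+12−2) = 7.02741
t = (25.8 − 26.4)/√[7.02741·(1/11 + 1/12)] = -0.542
df = n₁ + n₂ − 2 = 21
Two-sided p-value ≈ 0.5934
Since p ≈ 0.5934 > α = 0.02, fail to reject H0; the data do not provide sufficient evidence against H0.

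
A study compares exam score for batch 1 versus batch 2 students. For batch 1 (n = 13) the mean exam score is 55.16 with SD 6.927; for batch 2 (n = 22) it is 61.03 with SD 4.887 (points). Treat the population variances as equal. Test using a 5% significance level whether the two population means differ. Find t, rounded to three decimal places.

Let group 1 = batch 1, group 2 = batch 2. H0: μ_1 = μ_2; H1: μ_1 ≠ μ_2 (two-sample pooled-variance t-test, two-sided).
s_p² = [(13−1)·6.927² + (22−1)·4.887²]/(13+22−2) = 32.6466
t = (55.16 − 61.03)/√[32.6466·(1/13 + 1/22)] = -2.937
df = n₁ + n₂ − 2 = 33
Two-sided p-value ≈ 0.0060
Since p ≈ 0.0060 < α = 0.05, reject H0; the data support H1.

-2.937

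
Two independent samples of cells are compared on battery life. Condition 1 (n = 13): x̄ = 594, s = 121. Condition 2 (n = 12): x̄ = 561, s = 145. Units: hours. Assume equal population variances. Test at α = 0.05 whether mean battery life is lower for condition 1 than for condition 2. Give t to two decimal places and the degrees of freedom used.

t = 0.62, df = 23

Let group 1 = condition 1, group 2 = condition 2. H0: μ_1 = μ_2; H1: μ_1 < μ_2 (two-sample pooled-variance t-test, left-tailed).
s_p² = [(13−1)·121² + (12−1)·145²]/(13+12−2) = 17694.2
t = (594 − 561)/√[17694.2·(1/13 + 1/12)] = 0.62
df = n₁ + n₂ − 2 = 23
p-value = P(T ≤ 0.62) ≈ 0.7292
Since p ≈ 0.7292 > α = 0.05, fail to reject H0; the evidence is not statistically significant.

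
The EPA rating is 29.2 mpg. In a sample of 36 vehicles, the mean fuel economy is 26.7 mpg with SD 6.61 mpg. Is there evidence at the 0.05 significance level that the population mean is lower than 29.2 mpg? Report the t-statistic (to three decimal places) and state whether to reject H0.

t = -2.269; reject H0

H0: μ = 29.2; H1: μ < 29.2 (one-sample t-test, left-tailed).
t = (x̄ − μ₀)/(s/√n) = (26.7 − 29.2)/(6.61/√36) = -2.269
df = n − 1 = 35
p-value = P(T ≤ -2.269) ≈ 0.015
Since p ≈ 0.015 < α = 0.05, reject H0; the data support H1.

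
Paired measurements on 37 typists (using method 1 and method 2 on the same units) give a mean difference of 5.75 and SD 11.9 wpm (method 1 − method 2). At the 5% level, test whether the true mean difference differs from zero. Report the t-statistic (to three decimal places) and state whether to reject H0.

t = 2.939; reject H0

H0: μ_d = 0; H1: μ_d ≠ 0 (paired t-test on the differences, two-sided).
t = d̄/(s_d/√n) = 5.75/(11.9/√37) = 2.939
df = n − 1 = 36
Two-sided p-value ≈ 0.0057
Since p ≈ 0.0057 < α = 0.05, reject H0; the data support H1.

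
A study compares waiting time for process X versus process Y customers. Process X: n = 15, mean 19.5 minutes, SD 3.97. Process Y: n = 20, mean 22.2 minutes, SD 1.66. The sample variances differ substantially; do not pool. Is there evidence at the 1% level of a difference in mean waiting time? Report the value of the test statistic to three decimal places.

-2.477

Let group 1 = process X, group 2 = process Y. H0: μ_1 = μ_2; H1: μ_1 ≠ μ_2 (Welch's two-sample t-test, two-sided).
t = (x̄_1 − x̄_2)/√(s_1²/n_1 + s_2²/n_2) = (19.5 − 22.2)/√(3.97²/15 + 1.66²/20) = -2.477
Welch–Satterthwaite df ≈ 17.69
Two-sided p-value ≈ 0.024
Since p ≈ 0.024 > α = 0.01, fail to reject H0; the data do not provide sufficient evidence against H0.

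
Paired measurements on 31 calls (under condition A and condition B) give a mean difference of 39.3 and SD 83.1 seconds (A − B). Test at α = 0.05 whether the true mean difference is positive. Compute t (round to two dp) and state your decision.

t = 2.63; reject H0

H0: μ_d = 0; H1: μ_d > 0 (paired t-test on the differences, right-tailed).
t = d̄/(s_d/√n) = 39.3/(83.1/√31) = 2.63
df = n − 1 = 30
p-value = P(T ≥ 2.63) ≈ 0.007
Since p ≈ 0.007 < α = 0.05, reject H0; the evidence is statistically significant.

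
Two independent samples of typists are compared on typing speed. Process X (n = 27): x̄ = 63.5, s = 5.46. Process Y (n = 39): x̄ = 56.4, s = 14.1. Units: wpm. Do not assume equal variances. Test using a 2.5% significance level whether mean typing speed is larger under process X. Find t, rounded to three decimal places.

Let group 1 = process X, group 2 = process Y. H0: μ_1 = μ_2; H1: μ_1 > μ_2 (Welch's two-sample t-test, right-tailed).
t = (x̄_1 − x̄_2)/√(s_1²/n_1 + s_2²/n_2) = (63.5 − 56.4)/√(5.46²/27 + 14.1²/39) = 2.851
Welch–Satterthwaite df ≈ 52.63
p-value = P(T ≥ 2.851) ≈ 0.003
Since p ≈ 0.003 < α = 0.025, reject H0; the data support H1.

2.851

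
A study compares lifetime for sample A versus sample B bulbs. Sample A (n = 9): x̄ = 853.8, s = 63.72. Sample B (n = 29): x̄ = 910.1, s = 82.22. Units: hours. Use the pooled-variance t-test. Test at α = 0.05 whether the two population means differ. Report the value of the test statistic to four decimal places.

-1.8799

Let group 1 = sample A, group 2 = sample B. H0: μ_1 = μ_2; H1: μ_1 ≠ μ_2 (two-sample pooled-variance t-test, two-sided).
s_p² = [(9−1)·63.72² + (29−1)·82.22²]/(9+29−2) = 6160.15
t = (853.8 − 910.1)/√[6160.15·(1/9 + 1/29)] = -1.8799
df = n₁ + n₂ − 2 = 36
Two-sided p-value ≈ 0.0682
Since p ≈ 0.0682 > α = 0.05, fail to reject H0; the evidence is not statistically significant.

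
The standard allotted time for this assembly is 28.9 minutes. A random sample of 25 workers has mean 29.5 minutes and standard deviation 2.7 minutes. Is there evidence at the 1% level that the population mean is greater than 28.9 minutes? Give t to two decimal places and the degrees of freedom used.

t = 1.11, df = 24

H0: μ = 28.9; H1: μ > 28.9 (one-sample t-test, right-tailed).
t = (x̄ − μ₀)/(s/√n) = (29.5 − 28.9)/(2.7/√25) = 1.11
df = n − 1 = 24
p-value = P(T ≥ 1.11) ≈ 0.1388
Since p ≈ 0.1388 > α = 0.01, fail to reject H0; the data do not provide sufficient evidence against H0.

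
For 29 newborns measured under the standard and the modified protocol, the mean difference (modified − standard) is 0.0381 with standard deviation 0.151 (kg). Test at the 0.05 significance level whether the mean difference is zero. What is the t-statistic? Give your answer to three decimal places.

H0: μ_d = 0; H1: μ_d ≠ 0 (paired t-test on the differences, two-sided).
t = d̄/(s_d/√n) = 0.0381/(0.151/√29) = 1.359
df = n − 1 = 28
Two-sided p-value ≈ 0.185
Since p ≈ 0.185 > α = 0.05, fail to reject H0; the data do not provide sufficient evidence against H0.

1.359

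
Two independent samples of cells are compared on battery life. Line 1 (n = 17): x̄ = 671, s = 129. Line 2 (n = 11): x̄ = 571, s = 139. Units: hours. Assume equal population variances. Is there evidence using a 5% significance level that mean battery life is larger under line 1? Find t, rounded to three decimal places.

1.944

Let group 1 = line 1, group 2 = line 2. H0: μ_1 = μ_2; H1: μ_1 > μ_2 (two-sample pooled-variance t-test, right-tailed).
s_p² = [(17−1)·129² + (11−1)·139²]/(17+11−2) = 17671.8
t = (671 − 571)/√[17671.8·(1/17 + 1/11)] = 1.944
df = n₁ + n₂ − 2 = 26
p-value = P(T ≥ 1.944) ≈ 0.031
Since p ≈ 0.031 < α = 0.05, reject H0; the data support H1.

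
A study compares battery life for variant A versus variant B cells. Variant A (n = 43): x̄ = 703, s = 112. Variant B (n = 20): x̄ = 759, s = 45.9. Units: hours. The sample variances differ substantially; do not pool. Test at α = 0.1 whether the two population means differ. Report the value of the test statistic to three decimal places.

Let group 1 = variant A, group 2 = variant B. H0: μ_1 = μ_2; H1: μ_1 ≠ μ_2 (Welch's two-sample t-test, two-sided).
t = (x̄_1 − x̄_2)/√(s_1²/n_1 + s_2²/n_2) = (703 − 759)/√(112²/43 + 45.9²/20) = -2.810
Welch–Satterthwaite df ≈ 60.40
Two-sided p-value ≈ 0.0067
Since p ≈ 0.0067 < α = 0.1, reject H0; the data support H1.

-2.810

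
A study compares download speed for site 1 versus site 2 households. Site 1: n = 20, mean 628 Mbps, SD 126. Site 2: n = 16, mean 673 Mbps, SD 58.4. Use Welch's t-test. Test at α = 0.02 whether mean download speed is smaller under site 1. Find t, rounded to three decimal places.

Let group 1 = site 1, group 2 = site 2. H0: μ_1 = μ_2; H1: μ_1 < μ_2 (Welch's two-sample t-test, left-tailed).
t = (x̄_1 − x̄_2)/√(s_1²/n_1 + s_2²/n_2) = (628 − 673)/√(126²/20 + 58.4²/16) = -1.418
Welch–Satterthwaite df ≈ 28.02
p-value = P(T ≤ -1.418) ≈ 0.0836
Since p ≈ 0.0836 > α = 0.02, fail to reject H0; the data do not provide sufficient evidence against H0.

-1.418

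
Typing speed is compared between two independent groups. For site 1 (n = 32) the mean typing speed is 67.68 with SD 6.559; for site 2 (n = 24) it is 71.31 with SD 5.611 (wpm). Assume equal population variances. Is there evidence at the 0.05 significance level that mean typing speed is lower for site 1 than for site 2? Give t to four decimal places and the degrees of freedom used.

Let group 1 = site 1, group 2 = site 2. H0: μ_1 = μ_2; H1: μ_1 < μ_2 (two-sample pooled-variance t-test, left-tailed).
s_p² = [(32−1)·6.559² + (24−1)·5.611²]/(32+24−2) = 38.1065
t = (67.68 − 71.31)/√[38.1065·(1/32 + 1/24)] = -2.1777
df = n₁ + n₂ − 2 = 54
p-value = P(T ≤ -2.1777) ≈ 0.0169
Since p ≈ 0.0169 < α = 0.05, reject H0; the evidence is statistically significant.

t = -2.1777, df = 54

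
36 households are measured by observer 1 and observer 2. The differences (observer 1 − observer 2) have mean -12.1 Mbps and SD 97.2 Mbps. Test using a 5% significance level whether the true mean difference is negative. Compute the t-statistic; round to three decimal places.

H0: μ_d = 0; H1: μ_d < 0 (paired t-test on the differences, left-tailed).
t = d̄/(s_d/√n) = -12.1/(97.2/√36) = -0.747
df = n − 1 = 35
p-value = P(T ≤ -0.747) ≈ 0.230
Since p ≈ 0.230 > α = 0.05, fail to reject H0; the evidence is not statistically significant.

-0.747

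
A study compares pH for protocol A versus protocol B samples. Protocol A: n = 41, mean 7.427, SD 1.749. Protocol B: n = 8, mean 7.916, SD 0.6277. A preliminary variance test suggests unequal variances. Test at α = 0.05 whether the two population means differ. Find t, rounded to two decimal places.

Let group 1 = protocol A, group 2 = protocol B. H0: μ_1 = μ_2; H1: μ_1 ≠ μ_2 (Welch's two-sample t-test, two-sided).
t = (x̄_1 − x̄_2)/√(s_1²/n_1 + s_2²/n_2) = (7.427 − 7.916)/√(1.749²/41 + 0.6277²/8) = -1.39
Welch–Satterthwaite df ≈ 31.59
Two-sided p-value ≈ 0.174
Since p ≈ 0.174 > α = 0.05, fail to reject H0; the evidence is not statistically significant.

-1.39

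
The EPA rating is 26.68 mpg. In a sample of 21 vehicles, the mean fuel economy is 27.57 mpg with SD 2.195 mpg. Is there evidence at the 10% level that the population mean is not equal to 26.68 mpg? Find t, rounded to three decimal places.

1.858

H0: μ = 26.68; H1: μ ≠ 26.68 (one-sample t-test, two-sided).
t = (x̄ − μ₀)/(s/√n) = (27.57 − 26.68)/(2.195/√21) = 1.858
df = n − 1 = 20
Two-sided p-value ≈ 0.078
Since p ≈ 0.078 < α = 0.1, reject H0; the data support H1.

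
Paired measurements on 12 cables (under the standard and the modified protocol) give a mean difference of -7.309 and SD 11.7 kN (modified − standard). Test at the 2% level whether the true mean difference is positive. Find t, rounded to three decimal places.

-2.164

H0: μ_d = 0; H1: μ_d > 0 (paired t-test on the differences, right-tailed).
t = d̄/(s_d/√n) = -7.309/(11.7/√12) = -2.164
df = n − 1 = 11
p-value = P(T ≥ -2.164) ≈ 0.973
Since p ≈ 0.973 > α = 0.02, fail to reject H0; the evidence is not statistically significant.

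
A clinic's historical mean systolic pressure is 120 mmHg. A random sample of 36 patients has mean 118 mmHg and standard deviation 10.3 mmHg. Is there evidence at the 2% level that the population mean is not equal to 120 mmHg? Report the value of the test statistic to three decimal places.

-1.165

H0: μ = 120; H1: μ ≠ 120 (one-sample t-test, two-sided).
t = (x̄ − μ₀)/(s/√n) = (118 − 120)/(10.3/√36) = -1.165
df = n − 1 = 35
Two-sided p-value ≈ 0.2519
Since p ≈ 0.2519 > α = 0.02, fail to reject H0; the evidence is not statistically significant.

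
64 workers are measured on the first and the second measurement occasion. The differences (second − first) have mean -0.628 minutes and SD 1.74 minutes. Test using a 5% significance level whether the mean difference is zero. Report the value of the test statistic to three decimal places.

-2.887

H0: μ_d = 0; H1: μ_d ≠ 0 (paired t-test on the differences, two-sided).
t = d̄/(s_d/√n) = -0.628/(1.74/√64) = -2.887
df = n − 1 = 63
Two-sided p-value ≈ 0.005
Since p ≈ 0.005 < α = 0.05, reject H0; the data support H1.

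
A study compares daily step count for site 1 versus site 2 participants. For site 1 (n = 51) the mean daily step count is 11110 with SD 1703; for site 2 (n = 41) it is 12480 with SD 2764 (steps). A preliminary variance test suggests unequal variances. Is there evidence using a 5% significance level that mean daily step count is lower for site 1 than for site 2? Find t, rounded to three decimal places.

Let group 1 = site 1, group 2 = site 2. H0: μ_1 = μ_2; H1: μ_1 < μ_2 (Welch's two-sample t-test, left-tailed).
t = (x̄_1 − x̄_2)/√(s_1²/n_1 + s_2²/n_2) = (11110 − 12480)/√(1703²/51 + 2764²/41) = -2.778
Welch–Satterthwaite df ≈ 63.42
p-value = P(T ≤ -2.778) ≈ 0.0036
Since p ≈ 0.0036 < α = 0.05, reject H0; the data support H1.

-2.778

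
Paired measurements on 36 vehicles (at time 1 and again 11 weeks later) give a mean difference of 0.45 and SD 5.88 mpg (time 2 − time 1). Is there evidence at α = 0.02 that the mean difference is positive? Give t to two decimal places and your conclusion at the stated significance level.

H0: μ_d = 0; H1: μ_d > 0 (paired t-test on the differences, right-tailed).
t = d̄/(s_d/√n) = 0.45/(5.88/√36) = 0.46
df = n − 1 = 35
p-value = P(T ≥ 0.46) ≈ 0.3245
Since p ≈ 0.3245 > α = 0.02, fail to reject H0; the evidence is not statistically significant.

t = 0.46; fail to reject H0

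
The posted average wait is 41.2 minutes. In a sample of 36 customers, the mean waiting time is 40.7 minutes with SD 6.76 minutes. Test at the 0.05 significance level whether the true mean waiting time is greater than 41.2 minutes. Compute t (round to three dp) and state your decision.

t = -0.444; fail to reject H0

H0: μ = 41.2; H1: μ > 41.2 (one-sample t-test, right-tailed).
t = (x̄ − μ₀)/(s/√n) = (40.7 − 41.2)/(6.76/√36) = -0.444
df = n − 1 = 35
p-value = P(T ≥ -0.444) ≈ 0.6700
Since p ≈ 0.6700 > α = 0.05, fail to reject H0; the data do not provide sufficient evidence against H0.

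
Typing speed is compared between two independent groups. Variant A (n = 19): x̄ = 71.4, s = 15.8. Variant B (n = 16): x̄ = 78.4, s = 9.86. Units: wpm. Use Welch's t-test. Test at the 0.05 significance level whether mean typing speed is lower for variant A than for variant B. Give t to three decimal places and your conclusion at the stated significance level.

Let group 1 = variant A, group 2 = variant B. H0: μ_1 = μ_2; H1: μ_1 < μ_2 (Welch's two-sample t-test, left-tailed).
t = (x̄_1 − x̄_2)/√(s_1²/n_1 + s_2²/n_2) = (71.4 − 78.4)/√(15.8²/19 + 9.86²/16) = -1.597
Welch–Satterthwaite df ≈ 30.64
p-value = P(T ≤ -1.597) ≈ 0.060
Since p ≈ 0.060 > α = 0.05, fail to reject H0; the evidence is not statistically significant.

t = -1.597; fail to reject H0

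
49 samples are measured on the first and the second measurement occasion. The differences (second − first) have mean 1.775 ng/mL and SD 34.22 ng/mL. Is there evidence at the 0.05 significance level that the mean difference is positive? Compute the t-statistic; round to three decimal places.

0.363

H0: μ_d = 0; H1: μ_d > 0 (paired t-test on the differences, right-tailed).
t = d̄/(s_d/√n) = 1.775/(34.22/√49) = 0.363
df = n − 1 = 48
p-value = P(T ≥ 0.363) ≈ 0.3591
Since p ≈ 0.3591 > α = 0.05, fail to reject H0; the evidence is not statistically significant.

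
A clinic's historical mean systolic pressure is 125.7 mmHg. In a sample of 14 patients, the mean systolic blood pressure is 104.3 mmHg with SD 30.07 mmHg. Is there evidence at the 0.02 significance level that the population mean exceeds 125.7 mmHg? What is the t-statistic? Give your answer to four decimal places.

H0: μ = 125.7; H1: μ > 125.7 (one-sample t-test, right-tailed).
t = (x̄ − μ₀)/(s/√n) = (104.3 − 125.7)/(30.07/√14) = -2.6628
df = n − 1 = 13
p-value = P(T ≥ -2.6628) ≈ 0.990
Since p ≈ 0.990 > α = 0.02, fail to reject H0; the evidence is not statistically significant.

-2.6628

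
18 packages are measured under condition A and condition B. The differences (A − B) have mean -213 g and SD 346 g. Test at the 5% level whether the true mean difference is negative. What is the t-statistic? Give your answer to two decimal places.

H0: μ_d = 0; H1: μ_d < 0 (paired t-test on the differences, left-tailed).
t = d̄/(s_d/√n) = -213/(346/√18) = -2.61
df = n − 1 = 17
p-value = P(T ≤ -2.61) ≈ 0.009
Since p ≈ 0.009 < α = 0.05, reject H0; the evidence is statistically significant.

-2.61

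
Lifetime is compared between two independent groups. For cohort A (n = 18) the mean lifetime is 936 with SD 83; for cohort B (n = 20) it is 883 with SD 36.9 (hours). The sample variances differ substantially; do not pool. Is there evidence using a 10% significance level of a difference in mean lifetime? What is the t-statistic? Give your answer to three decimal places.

Let group 1 = cohort A, group 2 = cohort B. H0: μ_1 = μ_2; H1: μ_1 ≠ μ_2 (Welch's two-sample t-test, two-sided).
t = (x̄_1 − x̄_2)/√(s_1²/n_1 + s_2²/n_2) = (936 − 883)/√(83²/18 + 36.9²/20) = 2.496
Welch–Satterthwaite df ≈ 22.94
Two-sided p-value ≈ 0.020
Since p ≈ 0.020 < α = 0.1, reject H0; the evidence is statistically significant.

2.496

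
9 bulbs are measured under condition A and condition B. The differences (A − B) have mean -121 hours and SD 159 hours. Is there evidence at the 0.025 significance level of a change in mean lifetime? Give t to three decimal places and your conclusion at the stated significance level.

t = -2.283; fail to reject H0

H0: μ_d = 0; H1: μ_d ≠ 0 (paired t-test on the differences, two-sided).
t = d̄/(s_d/√n) = -121/(159/√9) = -2.283
df = n − 1 = 8
Two-sided p-value ≈ 0.0518
Since p ≈ 0.0518 > α = 0.025, fail to reject H0; the data do not provide sufficient evidence against H0.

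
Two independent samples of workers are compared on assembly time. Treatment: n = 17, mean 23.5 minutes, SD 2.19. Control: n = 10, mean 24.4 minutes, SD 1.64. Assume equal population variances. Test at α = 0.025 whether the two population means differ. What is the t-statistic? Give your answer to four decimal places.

-1.1239

Let group 1 = treatment, group 2 = control. H0: μ_1 = μ_2; H1: μ_1 ≠ μ_2 (two-sample pooled-variance t-test, two-sided).
s_p² = [(17−1)·2.19² + (10−1)·1.64²]/(17+10−2) = 4.03776
t = (23.5 − 24.4)/√[4.03776·(1/17 + 1/10)] = -1.1239
df = n₁ + n₂ − 2 = 25
Two-sided p-value ≈ 0.2717
Since p ≈ 0.2717 > α = 0.025, fail to reject H0; the data do not provide sufficient evidence against H0.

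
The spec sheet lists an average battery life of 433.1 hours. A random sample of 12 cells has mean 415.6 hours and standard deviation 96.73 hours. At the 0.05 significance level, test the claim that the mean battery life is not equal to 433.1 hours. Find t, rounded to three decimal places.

-0.627

H0: μ = 433.1; H1: μ ≠ 433.1 (one-sample t-test, two-sided).
t = (x̄ − μ₀)/(s/√n) = (415.6 − 433.1)/(96.73/√12) = -0.627
df = n − 1 = 11
Two-sided p-value ≈ 0.5436
Since p ≈ 0.5436 > α = 0.05, fail to reject H0; the evidence is not statistically significant.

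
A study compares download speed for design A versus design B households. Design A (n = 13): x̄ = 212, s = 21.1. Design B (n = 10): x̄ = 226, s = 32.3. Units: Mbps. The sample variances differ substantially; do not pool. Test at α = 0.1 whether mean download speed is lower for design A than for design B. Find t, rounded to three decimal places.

Let group 1 = design A, group 2 = design B. H0: μ_1 = μ_2; H1: μ_1 < μ_2 (Welch's two-sample t-test, left-tailed).
t = (x̄_1 − x̄_2)/√(s_1²/n_1 + s_2²/n_2) = (212 − 226)/√(21.1²/13 + 32.3²/10) = -1.189
Welch–Satterthwaite df ≈ 14.69
p-value = P(T ≤ -1.189) ≈ 0.1266
Since p ≈ 0.1266 > α = 0.1, fail to reject H0; the evidence is not statistically significant.

-1.189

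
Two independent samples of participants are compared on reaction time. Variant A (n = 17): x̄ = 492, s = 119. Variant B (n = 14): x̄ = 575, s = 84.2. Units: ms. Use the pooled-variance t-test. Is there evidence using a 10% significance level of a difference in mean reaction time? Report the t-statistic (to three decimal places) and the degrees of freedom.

t = -2.194, df = 29

Let group 1 = variant A, group 2 = variant B. H0: μ_1 = μ_2; H1: μ_1 ≠ μ_2 (two-sample pooled-variance t-test, two-sided).
s_p² = [(17−1)·119² + (14−1)·84.2²]/(17+14−2) = 10991.1
t = (492 − 575)/√[10991.1·(1/17 + 1/14)] = -2.194
df = n₁ + n₂ − 2 = 29
Two-sided p-value ≈ 0.0364
Since p ≈ 0.0364 < α = 0.1, reject H0; the data support H1.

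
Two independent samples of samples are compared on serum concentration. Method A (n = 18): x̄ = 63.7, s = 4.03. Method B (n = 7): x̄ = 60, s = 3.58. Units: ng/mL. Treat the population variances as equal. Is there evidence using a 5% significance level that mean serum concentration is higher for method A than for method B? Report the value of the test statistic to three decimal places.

2.120

Let group 1 = method A, group 2 = method B. H0: μ_1 = μ_2; H1: μ_1 > μ_2 (two-sample pooled-variance t-test, right-tailed).
s_p² = [(18−1)·4.03² + (7−1)·3.58²]/(18+7−2) = 15.3476
t = (63.7 − 60)/√[15.3476·(1/18 + 1/7)] = 2.120
df = n₁ + n₂ − 2 = 23
p-value = P(T ≥ 2.120) ≈ 0.022
Since p ≈ 0.022 < α = 0.05, reject H0; the data support H1.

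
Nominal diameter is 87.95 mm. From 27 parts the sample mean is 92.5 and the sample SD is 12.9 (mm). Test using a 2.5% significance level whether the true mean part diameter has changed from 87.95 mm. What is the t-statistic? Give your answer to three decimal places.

1.833

H0: μ = 87.95; H1: μ ≠ 87.95 (one-sample t-test, two-sided).
t = (x̄ − μ₀)/(s/√n) = (92.5 − 87.95)/(12.9/√27) = 1.833
df = n − 1 = 26
Two-sided p-value ≈ 0.078
Since p ≈ 0.078 > α = 0.025, fail to reject H0; the data do not provide sufficient evidence against H0.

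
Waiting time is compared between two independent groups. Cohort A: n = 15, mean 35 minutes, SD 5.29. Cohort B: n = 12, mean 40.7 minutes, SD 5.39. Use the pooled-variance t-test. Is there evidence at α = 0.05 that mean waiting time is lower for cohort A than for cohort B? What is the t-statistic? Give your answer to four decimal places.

Let group 1 = cohort A, group 2 = cohort B. H0: μ_1 = μ_2; H1: μ_1 < μ_2 (two-sample pooled-variance t-test, left-tailed).
s_p² = [(15−1)·5.29² + (12−1)·5.39²]/(15+12−2) = 28.454
t = (35 − 40.7)/√[28.454·(1/15 + 1/12)] = -2.7590
df = n₁ + n₂ − 2 = 25
p-value = P(T ≤ -2.7590) ≈ 0.0053
Since p ≈ 0.0053 < α = 0.05, reject H0; the evidence is statistically significant.

-2.7590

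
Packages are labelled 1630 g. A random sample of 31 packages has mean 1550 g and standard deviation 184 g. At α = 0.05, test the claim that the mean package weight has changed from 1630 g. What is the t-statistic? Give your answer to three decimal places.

-2.421

H0: μ = 1630; H1: μ ≠ 1630 (one-sample t-test, two-sided).
t = (x̄ − μ₀)/(s/√n) = (1550 − 1630)/(184/√31) = -2.421
df = n − 1 = 30
Two-sided p-value ≈ 0.0217
Since p ≈ 0.0217 < α = 0.05, reject H0; the data support H1.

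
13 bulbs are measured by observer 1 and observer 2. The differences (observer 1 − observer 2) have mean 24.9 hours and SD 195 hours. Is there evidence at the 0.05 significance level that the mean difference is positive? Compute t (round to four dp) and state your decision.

t = 0.4604; fail to reject H0

H0: μ_d = 0; H1: μ_d > 0 (paired t-test on the differences, right-tailed).
t = d̄/(s_d/√n) = 24.9/(195/√13) = 0.4604
df = n − 1 = 12
p-value = P(T ≥ 0.4604) ≈ 0.3267
Since p ≈ 0.3267 > α = 0.05, fail to reject H0; the data do not provide sufficient evidence against H0.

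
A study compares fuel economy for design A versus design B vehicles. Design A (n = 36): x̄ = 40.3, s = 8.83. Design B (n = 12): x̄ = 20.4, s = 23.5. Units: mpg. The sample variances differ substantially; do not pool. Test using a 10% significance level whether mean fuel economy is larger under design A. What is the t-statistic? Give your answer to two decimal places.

2.87

Let group 1 = design A, group 2 = design B. H0: μ_1 = μ_2; H1: μ_1 > μ_2 (Welch's two-sample t-test, right-tailed).
t = (x̄_1 − x̄_2)/√(s_1²/n_1 + s_2²/n_2) = (40.3 − 20.4)/√(8.83²/36 + 23.5²/12) = 2.87
Welch–Satterthwaite df ≈ 12.05
p-value = P(T ≥ 2.87) ≈ 0.007
Since p ≈ 0.007 < α = 0.1, reject H0; the data support H1.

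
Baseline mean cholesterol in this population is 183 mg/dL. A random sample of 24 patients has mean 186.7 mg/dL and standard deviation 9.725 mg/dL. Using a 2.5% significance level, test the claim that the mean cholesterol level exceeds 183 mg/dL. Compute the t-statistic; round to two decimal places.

1.86

H0: μ = 183; H1: μ > 183 (one-sample t-test, right-tailed).
t = (x̄ − μ₀)/(s/√n) = (186.7 − 183)/(9.725/√24) = 1.86
df = n − 1 = 23
p-value = P(T ≥ 1.86) ≈ 0.038
Since p ≈ 0.038 > α = 0.025, fail to reject H0; the evidence is not statistically significant.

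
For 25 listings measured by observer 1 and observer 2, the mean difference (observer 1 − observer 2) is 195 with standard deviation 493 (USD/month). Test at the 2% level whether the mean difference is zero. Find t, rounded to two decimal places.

H0: μ_d = 0; H1: μ_d ≠ 0 (paired t-test on the differences, two-sided).
t = d̄/(s_d/√n) = 195/(493/√25) = 1.98
df = n − 1 = 24
Two-sided p-value ≈ 0.0596
Since p ≈ 0.0596 > α = 0.02, fail to reject H0; the data do not provide sufficient evidence against H0.

1.98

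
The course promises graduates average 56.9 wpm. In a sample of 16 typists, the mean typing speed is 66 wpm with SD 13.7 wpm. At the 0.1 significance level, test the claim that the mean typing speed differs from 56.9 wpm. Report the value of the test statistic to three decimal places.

H0: μ = 56.9; H1: μ ≠ 56.9 (one-sample t-test, two-sided).
t = (x̄ − μ₀)/(s/√n) = (66 − 56.9)/(13.7/√16) = 2.657
df = n − 1 = 15
Two-sided p-value ≈ 0.018
Since p ≈ 0.018 < α = 0.1, reject H0; the evidence is statistically significant.

2.657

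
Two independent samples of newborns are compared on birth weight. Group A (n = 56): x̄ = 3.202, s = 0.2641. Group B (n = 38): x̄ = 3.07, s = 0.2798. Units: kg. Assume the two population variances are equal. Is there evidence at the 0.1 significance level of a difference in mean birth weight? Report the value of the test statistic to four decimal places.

Let group 1 = group A, group 2 = group B. H0: μ_1 = μ_2; H1: μ_1 ≠ μ_2 (two-sample pooled-variance t-test, two-sided).
s_p² = [(56−1)·0.2641² + (38−1)·0.2798²]/(56+38−2) = 0.0731831
t = (3.202 − 3.07)/√[0.0731831·(1/56 + 1/38)] = 2.3216
df = n₁ + n₂ − 2 = 92
Two-sided p-value ≈ 0.022
Since p ≈ 0.022 < α = 0.1, reject H0; the evidence is statistically significant.

2.3216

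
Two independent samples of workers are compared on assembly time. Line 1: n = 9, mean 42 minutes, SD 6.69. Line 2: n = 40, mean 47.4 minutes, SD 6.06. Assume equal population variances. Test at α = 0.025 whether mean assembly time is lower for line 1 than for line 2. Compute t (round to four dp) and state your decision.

Let group 1 = line 1, group 2 = line 2. H0: μ_1 = μ_2; H1: μ_1 < μ_2 (two-sample pooled-variance t-test, left-tailed).
s_p² = [(9−1)·6.69² + (40−1)·6.06²]/(9+40−2) = 38.0908
t = (42 − 47.4)/√[38.0908·(1/9 + 1/40)] = -2.3716
df = n₁ + n₂ − 2 = 47
p-value = P(T ≤ -2.3716) ≈ 0.011
Since p ≈ 0.011 < α = 0.025, reject H0; the evidence is statistically significant.

t = -2.3716; reject H0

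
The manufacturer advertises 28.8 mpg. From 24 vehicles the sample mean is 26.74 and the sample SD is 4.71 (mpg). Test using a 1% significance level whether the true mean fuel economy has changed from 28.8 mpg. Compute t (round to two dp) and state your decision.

H0: μ = 28.8; H1: μ ≠ 28.8 (one-sample t-test, two-sided).
t = (x̄ − μ₀)/(s/√n) = (26.74 − 28.8)/(4.71/√24) = -2.14
df = n − 1 = 23
Two-sided p-value ≈ 0.0430
Since p ≈ 0.0430 > α = 0.01, fail to reject H0; the evidence is not statistically significant.

t = -2.14; fail to reject H0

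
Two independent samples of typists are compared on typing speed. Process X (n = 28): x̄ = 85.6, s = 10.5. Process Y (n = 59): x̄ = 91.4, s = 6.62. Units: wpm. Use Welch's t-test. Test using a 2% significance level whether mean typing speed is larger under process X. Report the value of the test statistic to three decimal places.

-2.681

Let group 1 = process X, group 2 = process Y. H0: μ_1 = μ_2; H1: μ_1 > μ_2 (Welch's two-sample t-test, right-tailed).
t = (x̄_1 − x̄_2)/√(s_1²/n_1 + s_2²/n_2) = (85.6 − 91.4)/√(10.5²/28 + 6.62²/59) = -2.681
Welch–Satterthwaite df ≈ 37.53
p-value = P(T ≥ -2.681) ≈ 0.9946
Since p ≈ 0.9946 > α = 0.02, fail to reject H0; the data do not provide sufficient evidence against H0.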